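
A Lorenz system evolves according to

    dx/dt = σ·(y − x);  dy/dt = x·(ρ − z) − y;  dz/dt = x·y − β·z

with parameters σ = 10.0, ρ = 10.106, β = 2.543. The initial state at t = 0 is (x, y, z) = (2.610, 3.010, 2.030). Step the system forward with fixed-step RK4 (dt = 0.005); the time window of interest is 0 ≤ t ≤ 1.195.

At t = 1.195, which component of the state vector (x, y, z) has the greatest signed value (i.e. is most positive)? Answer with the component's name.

t=0.000: state=(2.610, 3.010, 2.030)
step 1 (dt=0.005): k1=(4.000, 18.068, 2.694), k2=(4.352, 18.086, 2.825), k3=(4.343, 18.092, 2.827), k4=(4.687, 18.116, 2.961); state += dt/6·(k1+2k2+2k3+k4)
t=0.005: state=(2.632, 3.100, 2.044)
t=0.010: state=(2.657, 3.191, 2.060)
t=0.015: state=(2.685, 3.282, 2.077)
continuing one RK4 step at a time; state shown every 10 steps (Δt=0.05):
t=0.050: state=(2.963, 3.939, 2.241)
t=0.100: state=(3.561, 4.962, 2.655)
t=0.150: state=(4.350, 6.087, 3.367)
t=0.200: state=(5.281, 7.244, 4.480)
t=0.250: state=(6.278, 8.257, 6.065)
t=0.300: state=(7.203, 8.854, 8.077)
t=0.350: state=(7.858, 8.757, 10.265)
t=0.400: state=(8.047, 7.873, 12.181)
t=0.450: state=(7.682, 6.428, 13.388)
t=0.500: state=(6.852, 4.864, 13.718)
t=0.550: state=(5.779, 3.558, 13.321)
t=0.600: state=(4.701, 2.662, 12.485)
t=0.650: state=(3.777, 2.143, 11.465)
t=0.700: state=(3.075, 1.898, 10.416)
t=0.750: state=(2.593, 1.831, 9.417)
t=0.800: state=(2.300, 1.878, 8.503)
t=0.850: state=(2.159, 2.005, 7.690)
t=0.900: state=(2.137, 2.197, 6.982)
t=0.950: state=(2.213, 2.453, 6.385)
t=1.000: state=(2.374, 2.777, 5.904)
t=1.050: state=(2.615, 3.175, 5.547)
t=1.100: state=(2.935, 3.653, 5.329)
t=1.150: state=(3.334, 4.211, 5.272)
t=1.195: state=(3.759, 4.772, 5.380)
compare at T: x=3.759, y=4.772, z=5.380

largest component: z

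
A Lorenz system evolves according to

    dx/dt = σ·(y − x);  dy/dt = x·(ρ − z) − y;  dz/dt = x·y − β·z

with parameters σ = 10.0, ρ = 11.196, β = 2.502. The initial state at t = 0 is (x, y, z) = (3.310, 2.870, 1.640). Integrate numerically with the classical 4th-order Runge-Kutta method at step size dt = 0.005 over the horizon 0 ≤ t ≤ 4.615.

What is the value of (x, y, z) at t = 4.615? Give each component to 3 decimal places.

t=0.000: state=(3.310, 2.870, 1.640)
step 1 (dt=0.005): k1=(-4.400, 28.760, 5.396), k2=(-3.571, 28.539, 5.568), k3=(-3.597, 28.558, 5.571), k4=(-2.792, 28.354, 5.745); state += dt/6·(k1+2k2+2k3+k4)
t=0.005: state=(3.292, 3.013, 1.668)
t=0.010: state=(3.282, 3.154, 1.697)
t=0.015: state=(3.279, 3.293, 1.729)
continuing one RK4 step at a time; state shown every 40 steps (Δt=0.2):
t=0.200: state=(6.160, 8.616, 5.339)
t=0.400: state=(8.708, 7.449, 15.231)
t=0.600: state=(3.719, 1.583, 13.081)
t=0.800: state=(1.656, 1.440, 8.412)
t=1.000: state=(2.034, 2.567, 5.643)
t=1.200: state=(3.874, 5.222, 5.238)
t=1.400: state=(6.971, 8.261, 9.505)
t=1.600: state=(6.688, 5.150, 13.923)
t=1.800: state=(3.634, 2.634, 11.189)
t=2.000: state=(2.917, 3.085, 8.098)
t=2.200: state=(4.009, 4.894, 7.052)
t=2.400: state=(6.047, 6.960, 9.253)
t=2.600: state=(6.417, 5.765, 12.422)
t=2.800: state=(4.538, 3.697, 11.405)
t=3.000: state=(3.716, 3.728, 9.135)
t=3.200: state=(4.388, 4.985, 8.272)
t=3.400: state=(5.696, 6.243, 9.661)
t=3.600: state=(5.927, 5.568, 11.553)
t=3.800: state=(4.812, 4.265, 11.055)
t=4.000: state=(4.231, 4.222, 9.572)
t=4.200: state=(4.676, 5.075, 9.027)
t=4.400: state=(5.493, 5.802, 9.955)
t=4.600: state=(5.582, 5.355, 11.048)
t=4.615: state=(5.545, 5.286, 11.077)

(x, y, z) = (5.545, 5.286, 11.077)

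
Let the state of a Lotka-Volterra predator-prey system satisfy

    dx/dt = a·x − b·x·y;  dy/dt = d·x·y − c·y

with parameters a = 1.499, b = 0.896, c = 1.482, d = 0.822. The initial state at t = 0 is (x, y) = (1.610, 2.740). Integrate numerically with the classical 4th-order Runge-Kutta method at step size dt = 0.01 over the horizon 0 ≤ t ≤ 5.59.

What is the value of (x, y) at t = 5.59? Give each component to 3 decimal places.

(x, y) = (1.028, 1.359)

t=0.000: state=(1.610, 2.740)
step 1 (dt=0.01): k1=(-1.539, -0.435), k2=(-1.529, -0.451), k3=(-1.529, -0.451), k4=(-1.518, -0.468); state += dt/6·(k1+2k2+2k3+k4)
t=0.010: state=(1.595, 2.735)
t=0.020: state=(1.580, 2.731)
t=0.030: state=(1.565, 2.725)
continuing one RK4 step at a time; state shown every 20 steps (Δt=0.2):
t=0.200: state=(1.345, 2.594)
t=0.400: state=(1.163, 2.368)
t=0.600: state=(1.051, 2.110)
t=0.800: state=(0.994, 1.855)
t=1.000: state=(0.983, 1.621)
t=1.200: state=(1.011, 1.419)
t=1.400: state=(1.074, 1.252)
t=1.600: state=(1.173, 1.119)
t=1.800: state=(1.308, 1.020)
t=2.000: state=(1.480, 0.953)
t=2.200: state=(1.689, 0.919)
t=2.400: state=(1.935, 0.920)
t=2.600: state=(2.208, 0.961)
t=2.800: state=(2.490, 1.051)
t=3.000: state=(2.749, 1.203)
t=3.200: state=(2.934, 1.429)
t=3.400: state=(2.986, 1.732)
t=3.600: state=(2.863, 2.088)
t=3.800: state=(2.575, 2.432)
t=4.000: state=(2.194, 2.678)
t=4.200: state=(1.814, 2.766)
t=4.400: state=(1.497, 2.697)
t=4.600: state=(1.265, 2.513)
t=4.800: state=(1.112, 2.270)
t=5.000: state=(1.023, 2.009)
t=5.200: state=(0.985, 1.761)
t=5.400: state=(0.989, 1.539)
t=5.590: state=(1.028, 1.359)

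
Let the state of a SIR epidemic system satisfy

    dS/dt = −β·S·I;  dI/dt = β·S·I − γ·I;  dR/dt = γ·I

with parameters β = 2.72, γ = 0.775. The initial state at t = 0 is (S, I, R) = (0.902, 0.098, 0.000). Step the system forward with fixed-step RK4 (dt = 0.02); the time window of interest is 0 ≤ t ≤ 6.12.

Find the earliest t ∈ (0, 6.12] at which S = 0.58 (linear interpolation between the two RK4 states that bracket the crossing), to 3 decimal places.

t = 0.854

t=0.000: state=(0.902, 0.098, 0.000)
step 1 (dt=0.02): k1=(-0.240, 0.164, 0.076), k2=(-0.244, 0.167, 0.077), k3=(-0.244, 0.167, 0.077), k4=(-0.247, 0.169, 0.079); state += dt/6·(k1+2k2+2k3+k4)
t=0.020: state=(0.897, 0.101, 0.002)
t=0.040: state=(0.892, 0.105, 0.003)
t=0.060: state=(0.887, 0.108, 0.005)
continuing one RK4 step at a time; state shown every 10 steps (Δt=0.2):
t=0.200: state=(0.847, 0.135, 0.018)
t=0.400: state=(0.778, 0.180, 0.042)
t=0.600: state=(0.695, 0.230, 0.074)
t=0.800: state=(0.605, 0.281, 0.114)
t=0.840: state=(0.587, 0.291, 0.123)
next step: t=0.860: state=(0.577, 0.296, 0.127) — S has crossed 0.58
linear interpolation between t=0.840 (0.58653) and t=0.860 (0.57725) → t≈0.854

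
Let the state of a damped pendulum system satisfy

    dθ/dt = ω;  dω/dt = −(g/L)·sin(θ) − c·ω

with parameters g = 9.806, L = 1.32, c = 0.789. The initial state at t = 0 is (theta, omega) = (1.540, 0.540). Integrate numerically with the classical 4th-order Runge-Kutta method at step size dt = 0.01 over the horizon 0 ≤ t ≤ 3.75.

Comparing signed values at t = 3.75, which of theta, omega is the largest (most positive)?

t=0.000: state=(1.540, 0.540)
step 1 (dt=0.01): k1=(0.540, -7.851), k2=(0.501, -7.821), k3=(0.501, -7.821), k4=(0.462, -7.791); state += dt/6·(k1+2k2+2k3+k4)
t=0.010: state=(1.545, 0.462)
t=0.020: state=(1.549, 0.384)
t=0.030: state=(1.553, 0.307)
continuing one RK4 step at a time; state shown every 20 steps (Δt=0.2):
t=0.200: state=(1.499, -0.913)
t=0.400: state=(1.191, -2.118)
t=0.600: state=(0.679, -2.908)
t=0.800: state=(0.077, -2.974)
t=1.000: state=(-0.457, -2.257)
t=1.200: state=(-0.797, -1.099)
t=1.400: state=(-0.894, 0.109)
t=1.600: state=(-0.766, 1.121)
t=1.800: state=(-0.471, 1.759)
t=2.000: state=(-0.098, 1.881)
t=2.200: state=(0.247, 1.489)
t=2.400: state=(0.476, 0.768)
t=2.600: state=(0.549, -0.035)
t=2.800: state=(0.470, -0.713)
t=3.000: state=(0.282, -1.118)
t=3.200: state=(0.047, -1.176)
t=3.400: state=(-0.167, -0.912)
t=3.600: state=(-0.305, -0.445)
t=3.750: state=(-0.342, -0.056)
compare at T: theta=-0.342, omega=-0.056

largest component: omega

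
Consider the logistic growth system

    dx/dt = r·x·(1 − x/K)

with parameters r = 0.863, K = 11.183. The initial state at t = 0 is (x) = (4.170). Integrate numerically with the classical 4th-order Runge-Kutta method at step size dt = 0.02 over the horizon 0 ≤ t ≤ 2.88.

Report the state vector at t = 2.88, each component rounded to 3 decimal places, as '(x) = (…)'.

(x) = (9.809)

t=0.000: state=(4.170)
step 1 (dt=0.02): k1=(2.257), k2=(2.262), k3=(2.262), k4=(2.267); state += dt/6·(k1+2k2+2k3+k4)
t=0.020: state=(4.215)
t=0.040: state=(4.261)
t=0.060: state=(4.306)
continuing one RK4 step at a time; state shown every 5 steps (Δt=0.1):
t=0.100: state=(4.398)
t=0.200: state=(4.630)
t=0.300: state=(4.866)
t=0.400: state=(5.104)
t=0.500: state=(5.345)
t=0.600: state=(5.586)
t=0.700: state=(5.827)
t=0.800: state=(6.067)
t=0.900: state=(6.306)
t=1.000: state=(6.542)
t=1.100: state=(6.774)
t=1.200: state=(7.002)
t=1.300: state=(7.226)
t=1.400: state=(7.443)
t=1.500: state=(7.655)
t=1.600: state=(7.860)
t=1.700: state=(8.058)
t=1.800: state=(8.249)
t=1.900: state=(8.432)
t=2.000: state=(8.607)
t=2.100: state=(8.774)
t=2.200: state=(8.933)
t=2.300: state=(9.084)
t=2.400: state=(9.227)
t=2.500: state=(9.363)
t=2.600: state=(9.490)
t=2.700: state=(9.611)
t=2.800: state=(9.724)
t=2.880: state=(9.809)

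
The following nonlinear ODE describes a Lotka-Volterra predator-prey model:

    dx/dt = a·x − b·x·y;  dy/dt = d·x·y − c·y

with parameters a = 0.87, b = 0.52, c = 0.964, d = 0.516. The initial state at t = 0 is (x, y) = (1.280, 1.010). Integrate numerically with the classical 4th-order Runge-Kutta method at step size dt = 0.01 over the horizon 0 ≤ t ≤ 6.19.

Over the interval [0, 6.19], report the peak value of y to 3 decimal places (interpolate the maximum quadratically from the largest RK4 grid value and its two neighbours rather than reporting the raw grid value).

max y = 2.881

t=0.000: state=(1.280, 1.010)
step 1 (dt=0.01): k1=(0.441, -0.307), k2=(0.443, -0.305), k3=(0.443, -0.305), k4=(0.445, -0.303); state += dt/6·(k1+2k2+2k3+k4)
t=0.010: state=(1.284, 1.007)
t=0.020: state=(1.289, 1.004)
t=0.030: state=(1.293, 1.001)
continuing one RK4 step at a time; state shown every 20 steps (Δt=0.2):
t=0.200: state=(1.375, 0.955)
t=0.400: state=(1.486, 0.913)
t=0.600: state=(1.610, 0.883)
t=0.800: state=(1.750, 0.866)
t=1.000: state=(1.904, 0.862)
t=1.200: state=(2.071, 0.873)
t=1.400: state=(2.248, 0.899)
t=1.600: state=(2.431, 0.944)
t=1.800: state=(2.614, 1.010)
t=2.000: state=(2.788, 1.101)
t=2.200: state=(2.941, 1.220)
t=2.400: state=(3.060, 1.372)
t=2.600: state=(3.128, 1.558)
t=2.800: state=(3.131, 1.775)
t=3.000: state=(3.059, 2.016)
t=3.200: state=(2.914, 2.264)
t=3.400: state=(2.707, 2.497)
t=3.600: state=(2.459, 2.688)
t=3.800: state=(2.196, 2.819)
t=4.000: state=(1.942, 2.878)
t=4.200: state=(1.714, 2.865)
t=4.400: state=(1.519, 2.791)
t=4.600: state=(1.361, 2.669)
t=4.800: state=(1.236, 2.516)
t=5.000: state=(1.142, 2.345)
t=5.200: state=(1.075, 2.168)
t=5.400: state=(1.031, 1.993)
t=5.600: state=(1.006, 1.825)
t=5.800: state=(0.998, 1.669)
t=6.000: state=(1.006, 1.526)
t=6.190: state=(1.027, 1.404)
largest grid value and its neighbours: y(4.050)=2.88085, y(4.060)=2.88097, y(4.070)=2.88092
parabola through these three points peaks at t≈4.062 with y≈2.88098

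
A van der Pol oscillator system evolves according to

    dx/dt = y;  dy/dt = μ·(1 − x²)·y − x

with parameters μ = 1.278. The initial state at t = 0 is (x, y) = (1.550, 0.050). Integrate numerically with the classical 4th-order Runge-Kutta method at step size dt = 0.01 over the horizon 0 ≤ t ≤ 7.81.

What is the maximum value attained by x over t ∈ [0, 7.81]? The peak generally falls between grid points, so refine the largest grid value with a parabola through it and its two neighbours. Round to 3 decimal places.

max x = 2.012

t=0.000: state=(1.550, 0.050)
step 1 (dt=0.01): k1=(0.050, -1.640), k2=(0.042, -1.625), k3=(0.042, -1.625), k4=(0.034, -1.611); state += dt/6·(k1+2k2+2k3+k4)
t=0.010: state=(1.550, 0.034)
t=0.020: state=(1.551, 0.018)
t=0.030: state=(1.551, 0.002)
continuing one RK4 step at a time; state shown every 50 steps (Δt=0.5):
t=0.500: state=(1.419, -0.502)
t=1.000: state=(1.075, -0.885)
t=1.500: state=(0.487, -1.561)
t=2.000: state=(-0.603, -2.809)
t=2.500: state=(-1.807, -1.292)
t=3.000: state=(-1.973, 0.232)
t=3.500: state=(-1.770, 0.522)
t=4.000: state=(-1.466, 0.703)
t=4.500: state=(-1.045, 1.020)
t=5.000: state=(-0.374, 1.784)
t=5.500: state=(0.848, 2.972)
t=6.000: state=(1.919, 0.848)
t=6.500: state=(1.968, -0.318)
t=7.000: state=(1.742, -0.546)
t=7.500: state=(1.426, -0.729)
t=7.810: state=(1.175, -0.910)
largest grid value and its neighbours: x(6.250)=2.01223, x(6.260)=2.01225, x(6.270)=2.01207
parabola through these three points peaks at t≈6.256 with x≈2.01227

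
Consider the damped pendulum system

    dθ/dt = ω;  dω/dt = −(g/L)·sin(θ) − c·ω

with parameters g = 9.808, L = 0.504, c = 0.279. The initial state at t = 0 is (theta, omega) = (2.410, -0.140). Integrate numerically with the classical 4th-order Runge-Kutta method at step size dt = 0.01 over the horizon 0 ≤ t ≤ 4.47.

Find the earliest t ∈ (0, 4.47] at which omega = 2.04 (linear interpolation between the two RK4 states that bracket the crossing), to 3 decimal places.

t=0.000: state=(2.410, -0.140)
step 1 (dt=0.01): k1=(-0.140, -12.962), k2=(-0.205, -12.954), k3=(-0.205, -12.958), k4=(-0.270, -12.955); state += dt/6·(k1+2k2+2k3+k4)
t=0.010: state=(2.408, -0.270)
t=0.020: state=(2.405, -0.399)
t=0.030: state=(2.400, -0.529)
continuing one RK4 step at a time; state shown every 20 steps (Δt=0.2):
t=0.200: state=(2.113, -2.928)
t=0.400: state=(1.185, -6.387)
t=0.600: state=(-0.294, -7.568)
t=0.800: state=(-1.516, -4.230)
t=1.000: state=(-1.964, -0.351)
t=1.130: state=(-1.859, 1.980)
next step: t=1.140: state=(-1.838, 2.162) — omega has crossed 2.04
linear interpolation between t=1.130 (1.98022) and t=1.140 (2.16160) → t≈1.133

t = 1.133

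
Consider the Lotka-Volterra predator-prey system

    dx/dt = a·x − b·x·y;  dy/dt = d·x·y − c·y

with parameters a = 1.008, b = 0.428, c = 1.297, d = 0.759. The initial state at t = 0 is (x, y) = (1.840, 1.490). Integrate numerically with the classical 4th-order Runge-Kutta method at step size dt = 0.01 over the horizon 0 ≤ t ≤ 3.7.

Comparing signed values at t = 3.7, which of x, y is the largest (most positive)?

largest component: y

t=0.000: state=(1.840, 1.490)
step 1 (dt=0.01): k1=(0.681, 0.148), k2=(0.682, 0.152), k3=(0.682, 0.152), k4=(0.683, 0.156); state += dt/6·(k1+2k2+2k3+k4)
t=0.010: state=(1.847, 1.492)
t=0.020: state=(1.854, 1.493)
t=0.030: state=(1.860, 1.495)
continuing one RK4 step at a time; state shown every 20 steps (Δt=0.2):
t=0.200: state=(1.978, 1.536)
t=0.400: state=(2.115, 1.617)
t=0.600: state=(2.242, 1.737)
t=0.800: state=(2.348, 1.899)
t=1.000: state=(2.421, 2.105)
t=1.200: state=(2.448, 2.352)
t=1.400: state=(2.420, 2.628)
t=1.600: state=(2.336, 2.911)
t=1.800: state=(2.202, 3.171)
t=2.000: state=(2.035, 3.375)
t=2.200: state=(1.854, 3.498)
t=2.400: state=(1.678, 3.528)
t=2.600: state=(1.520, 3.469)
t=2.800: state=(1.389, 3.336)
t=3.000: state=(1.287, 3.153)
t=3.200: state=(1.213, 2.940)
t=3.400: state=(1.165, 2.716)
t=3.600: state=(1.140, 2.495)
t=3.700: state=(1.136, 2.389)
compare at T: x=1.136, y=2.389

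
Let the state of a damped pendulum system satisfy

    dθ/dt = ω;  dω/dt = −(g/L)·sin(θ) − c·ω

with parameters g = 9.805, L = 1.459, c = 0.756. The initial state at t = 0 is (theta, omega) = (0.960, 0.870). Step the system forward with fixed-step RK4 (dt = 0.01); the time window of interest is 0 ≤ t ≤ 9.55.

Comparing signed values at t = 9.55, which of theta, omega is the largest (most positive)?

t=0.000: state=(0.960, 0.870)
step 1 (dt=0.01): k1=(0.870, -6.163), k2=(0.839, -6.156), k3=(0.839, -6.156), k4=(0.808, -6.149); state += dt/6·(k1+2k2+2k3+k4)
t=0.010: state=(0.968, 0.808)
t=0.020: state=(0.976, 0.747)
t=0.030: state=(0.983, 0.686)
continuing one RK4 step at a time; state shown every 50 steps (Δt=0.5):
t=0.500: state=(0.705, -1.637)
t=1.000: state=(-0.247, -1.650)
t=1.500: state=(-0.610, 0.256)
t=2.000: state=(-0.150, 1.276)
t=2.500: state=(0.342, 0.468)
t=3.000: state=(0.271, -0.642)
t=3.500: state=(-0.103, -0.639)
t=4.000: state=(-0.235, 0.134)
t=4.500: state=(-0.042, 0.502)
t=5.000: state=(0.141, 0.147)
t=5.500: state=(0.096, -0.274)
t=6.000: state=(-0.051, -0.231)
t=6.500: state=(-0.090, 0.079)
t=7.000: state=(-0.007, 0.196)
t=7.500: state=(0.058, 0.038)
t=8.000: state=(0.032, -0.116)
t=8.500: state=(-0.025, -0.081)
t=9.000: state=(-0.034, 0.041)
t=9.500: state=(0.001, 0.075)
t=9.550: state=(0.005, 0.071)
compare at T: theta=0.005, omega=0.071

largest component: omega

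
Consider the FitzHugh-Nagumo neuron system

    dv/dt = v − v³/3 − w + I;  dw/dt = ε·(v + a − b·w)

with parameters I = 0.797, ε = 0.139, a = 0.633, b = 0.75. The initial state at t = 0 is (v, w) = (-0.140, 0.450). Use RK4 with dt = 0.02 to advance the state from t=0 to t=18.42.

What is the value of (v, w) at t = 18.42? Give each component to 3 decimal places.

(v, w) = (-1.396, 0.185)

t=0.000: state=(-0.140, 0.450)
step 1 (dt=0.02): k1=(0.208, 0.022), k2=(0.210, 0.022), k3=(0.210, 0.022), k4=(0.212, 0.022); state += dt/6·(k1+2k2+2k3+k4)
t=0.020: state=(-0.136, 0.450)
t=0.040: state=(-0.132, 0.451)
t=0.060: state=(-0.127, 0.451)
continuing one RK4 step at a time; state shown every 50 steps (Δt=1):
t=1.000: state=(0.193, 0.490)
t=2.000: state=(0.903, 0.594)
t=3.000: state=(1.552, 0.788)
t=4.000: state=(1.642, 1.008)
t=5.000: state=(1.557, 1.203)
t=6.000: state=(1.440, 1.366)
t=7.000: state=(1.310, 1.495)
t=8.000: state=(1.163, 1.594)
t=9.000: state=(0.987, 1.662)
t=10.000: state=(0.749, 1.696)
t=11.000: state=(0.352, 1.687)
t=12.000: state=(-0.524, 1.599)
t=13.000: state=(-1.708, 1.368)
t=14.000: state=(-1.877, 1.072)
t=15.000: state=(-1.787, 0.807)
t=16.000: state=(-1.678, 0.582)
t=17.000: state=(-1.565, 0.394)
t=18.000: state=(-1.447, 0.240)
t=18.420: state=(-1.396, 0.185)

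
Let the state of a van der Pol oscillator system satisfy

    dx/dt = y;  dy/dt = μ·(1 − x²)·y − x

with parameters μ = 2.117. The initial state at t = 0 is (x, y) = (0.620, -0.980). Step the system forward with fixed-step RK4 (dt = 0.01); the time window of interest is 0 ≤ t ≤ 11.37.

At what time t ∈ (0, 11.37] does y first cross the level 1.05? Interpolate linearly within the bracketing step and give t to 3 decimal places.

t = 3.627

t=0.000: state=(0.620, -0.980)
step 1 (dt=0.01): k1=(-0.980, -1.897), k2=(-0.989, -1.917), k3=(-0.990, -1.918), k4=(-0.999, -1.938); state += dt/6·(k1+2k2+2k3+k4)
t=0.010: state=(0.610, -0.999)
t=0.020: state=(0.600, -1.019)
t=0.030: state=(0.590, -1.039)
continuing one RK4 step at a time; state shown every 50 steps (Δt=0.5):
t=0.500: state=(-0.232, -2.741)
t=1.000: state=(-1.741, -1.704)
t=1.500: state=(-1.932, 0.210)
t=2.000: state=(-1.780, 0.356)
t=2.500: state=(-1.583, 0.435)
t=3.000: state=(-1.336, 0.572)
t=3.500: state=(-0.982, 0.894)
t=3.620: state=(-0.867, 1.040)
next step: t=3.630: state=(-0.856, 1.054) — y has crossed 1.05
linear interpolation between t=3.620 (1.04006) and t=3.630 (1.05439) → t≈3.627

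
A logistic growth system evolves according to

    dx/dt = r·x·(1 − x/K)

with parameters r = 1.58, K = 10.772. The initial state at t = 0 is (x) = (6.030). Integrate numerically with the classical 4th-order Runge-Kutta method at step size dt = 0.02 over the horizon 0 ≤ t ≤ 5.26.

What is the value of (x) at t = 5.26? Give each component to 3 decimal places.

t=0.000: state=(6.030)
step 1 (dt=0.02): k1=(4.194), k2=(4.186), k3=(4.186), k4=(4.177); state += dt/6·(k1+2k2+2k3+k4)
t=0.020: state=(6.114)
t=0.040: state=(6.197)
t=0.060: state=(6.280)
continuing one RK4 step at a time; state shown every 10 steps (Δt=0.2):
t=0.200: state=(6.847)
t=0.400: state=(7.597)
t=0.600: state=(8.256)
t=0.800: state=(8.814)
t=1.000: state=(9.270)
t=1.200: state=(9.634)
t=1.400: state=(9.918)
t=1.600: state=(10.136)
t=1.800: state=(10.301)
t=2.000: state=(10.424)
t=2.200: state=(10.516)
t=2.400: state=(10.584)
t=2.600: state=(10.635)
t=2.800: state=(10.671)
t=3.000: state=(10.698)
t=3.200: state=(10.718)
t=3.400: state=(10.733)
t=3.600: state=(10.743)
t=3.800: state=(10.751)
t=4.000: state=(10.757)
t=4.200: state=(10.761)
t=4.400: state=(10.764)
t=4.600: state=(10.766)
t=4.800: state=(10.768)
t=5.000: state=(10.769)
t=5.200: state=(10.770)
t=5.260: state=(10.770)

(x) = (10.770)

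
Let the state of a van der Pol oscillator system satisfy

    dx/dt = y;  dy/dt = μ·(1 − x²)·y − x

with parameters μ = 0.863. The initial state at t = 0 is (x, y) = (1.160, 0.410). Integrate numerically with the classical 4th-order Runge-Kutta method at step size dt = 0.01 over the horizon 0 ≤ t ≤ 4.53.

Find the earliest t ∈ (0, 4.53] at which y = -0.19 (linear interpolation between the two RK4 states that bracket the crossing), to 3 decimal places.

t=0.000: state=(1.160, 0.410)
step 1 (dt=0.01): k1=(0.410, -1.282), k2=(0.404, -1.284), k3=(0.404, -1.284), k4=(0.397, -1.286); state += dt/6·(k1+2k2+2k3+k4)
t=0.010: state=(1.164, 0.397)
t=0.020: state=(1.168, 0.384)
t=0.030: state=(1.172, 0.371)
continuing one RK4 step at a time; state shown every 20 steps (Δt=0.2):
t=0.200: state=(1.216, 0.152)
t=0.400: state=(1.221, -0.095)
t=0.480: state=(1.210, -0.188)
next step: t=0.490: state=(1.208, -0.199) — y has crossed -0.19
linear interpolation between t=0.480 (-0.18786) and t=0.490 (-0.19918) → t≈0.482

t = 0.482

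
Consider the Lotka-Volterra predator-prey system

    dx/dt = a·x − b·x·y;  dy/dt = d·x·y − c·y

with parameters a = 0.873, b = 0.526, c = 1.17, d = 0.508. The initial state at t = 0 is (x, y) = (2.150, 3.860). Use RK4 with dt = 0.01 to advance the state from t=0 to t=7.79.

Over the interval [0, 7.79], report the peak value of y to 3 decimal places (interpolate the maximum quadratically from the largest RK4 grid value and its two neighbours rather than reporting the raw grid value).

t=0.000: state=(2.150, 3.860)
step 1 (dt=0.01): k1=(-2.488, -0.300), k2=(-2.472, -0.325), k3=(-2.472, -0.324), k4=(-2.456, -0.348); state += dt/6·(k1+2k2+2k3+k4)
t=0.010: state=(2.125, 3.857)
t=0.020: state=(2.101, 3.853)
t=0.030: state=(2.077, 3.849)
continuing one RK4 step at a time; state shown every 50 steps (Δt=0.5):
t=0.500: state=(1.282, 3.276)
t=1.000: state=(0.941, 2.402)
t=1.500: state=(0.856, 1.675)
t=2.000: state=(0.915, 1.165)
t=2.500: state=(1.092, 0.836)
t=3.000: state=(1.396, 0.637)
t=3.500: state=(1.855, 0.534)
t=4.000: state=(2.505, 0.515)
t=4.500: state=(3.356, 0.602)
t=5.000: state=(4.296, 0.888)
t=5.500: state=(4.851, 1.607)
t=6.000: state=(4.179, 2.909)
t=6.500: state=(2.596, 3.840)
t=7.000: state=(1.489, 3.536)
t=7.500: state=(1.014, 2.681)
t=7.790: state=(0.901, 2.197)
largest grid value and its neighbours: y(6.590)=3.86853, y(6.600)=3.86899, y(6.610)=3.86891
parabola through these three points peaks at t≈6.604 with y≈3.86902

max y = 3.869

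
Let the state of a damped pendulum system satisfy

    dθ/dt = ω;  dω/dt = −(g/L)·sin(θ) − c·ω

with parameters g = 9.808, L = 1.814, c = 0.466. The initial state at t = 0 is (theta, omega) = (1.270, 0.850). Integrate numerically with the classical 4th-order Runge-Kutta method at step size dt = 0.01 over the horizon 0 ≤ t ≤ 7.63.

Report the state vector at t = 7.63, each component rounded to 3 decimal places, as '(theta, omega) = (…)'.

t=0.000: state=(1.270, 0.850)
step 1 (dt=0.01): k1=(0.850, -5.560), k2=(0.822, -5.554), k3=(0.822, -5.554), k4=(0.794, -5.547); state += dt/6·(k1+2k2+2k3+k4)
t=0.010: state=(1.278, 0.794)
t=0.020: state=(1.286, 0.739)
t=0.030: state=(1.293, 0.684)
continuing one RK4 step at a time; state shown every 25 steps (Δt=0.25):
t=0.250: state=(1.313, -0.479)
t=0.500: state=(1.046, -1.613)
t=0.750: state=(0.540, -2.344)
t=1.000: state=(-0.066, -2.375)
t=1.250: state=(-0.586, -1.686)
t=1.500: state=(-0.879, -0.627)
t=1.750: state=(-0.898, 0.450)
t=2.000: state=(-0.671, 1.314)
t=2.250: state=(-0.277, 1.755)
t=2.500: state=(0.158, 1.628)
t=2.750: state=(0.497, 1.021)
t=3.000: state=(0.651, 0.197)
t=3.250: state=(0.599, -0.587)
t=3.500: state=(0.377, -1.130)
t=3.750: state=(0.066, -1.286)
t=4.000: state=(-0.231, -1.029)
t=4.250: state=(-0.424, -0.491)
t=4.500: state=(-0.469, 0.130)
t=4.750: state=(-0.368, 0.646)
t=5.000: state=(-0.167, 0.916)
t=5.250: state=(0.064, 0.877)
t=5.500: state=(0.249, 0.572)
t=5.750: state=(0.338, 0.127)
t=6.000: state=(0.314, -0.306)
t=6.250: state=(0.197, -0.600)
t=6.500: state=(0.032, -0.680)
t=6.750: state=(-0.125, -0.540)
t=7.000: state=(-0.226, -0.250)
t=7.250: state=(-0.246, 0.085)
t=7.500: state=(-0.189, 0.357)
t=7.630: state=(-0.136, 0.446)

(theta, omega) = (-0.136, 0.446)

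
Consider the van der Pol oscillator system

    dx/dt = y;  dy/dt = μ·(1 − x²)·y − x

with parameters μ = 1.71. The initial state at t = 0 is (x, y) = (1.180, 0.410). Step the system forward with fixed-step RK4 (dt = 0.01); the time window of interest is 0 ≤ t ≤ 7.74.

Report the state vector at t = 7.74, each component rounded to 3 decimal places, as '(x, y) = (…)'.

t=0.000: state=(1.180, 0.410)
step 1 (dt=0.01): k1=(0.410, -1.455), k2=(0.403, -1.456), k3=(0.403, -1.456), k4=(0.395, -1.456); state += dt/6·(k1+2k2+2k3+k4)
t=0.010: state=(1.184, 0.395)
t=0.020: state=(1.188, 0.381)
t=0.030: state=(1.192, 0.366)
continuing one RK4 step at a time; state shown every 25 steps (Δt=0.25):
t=0.250: state=(1.238, 0.060)
t=0.500: state=(1.215, -0.229)
t=0.750: state=(1.128, -0.467)
t=1.000: state=(0.982, -0.703)
t=1.250: state=(0.771, -1.006)
t=1.500: state=(0.465, -1.483)
t=1.750: state=(0.002, -2.279)
t=2.000: state=(-0.690, -3.194)
t=2.250: state=(-1.468, -2.637)
t=2.500: state=(-1.897, -0.852)
t=2.750: state=(-1.980, 0.028)
t=3.000: state=(-1.933, 0.293)
t=3.250: state=(-1.847, 0.386)
t=3.500: state=(-1.743, 0.441)
t=3.750: state=(-1.626, 0.495)
t=4.000: state=(-1.495, 0.562)
t=4.250: state=(-1.343, 0.654)
t=4.500: state=(-1.164, 0.792)
t=4.750: state=(-0.940, 1.014)
t=5.000: state=(-0.643, 1.399)
t=5.250: state=(-0.215, 2.097)
t=5.500: state=(0.437, 3.136)
t=5.750: state=(1.278, 3.218)
t=6.000: state=(1.860, 1.331)
t=6.250: state=(2.015, 0.113)
t=6.500: state=(1.988, -0.251)
t=6.750: state=(1.909, -0.362)
t=7.000: state=(1.811, -0.416)
t=7.250: state=(1.702, -0.463)
t=7.500: state=(1.579, -0.519)
t=7.740: state=(1.446, -0.590)

(x, y) = (1.446, -0.590)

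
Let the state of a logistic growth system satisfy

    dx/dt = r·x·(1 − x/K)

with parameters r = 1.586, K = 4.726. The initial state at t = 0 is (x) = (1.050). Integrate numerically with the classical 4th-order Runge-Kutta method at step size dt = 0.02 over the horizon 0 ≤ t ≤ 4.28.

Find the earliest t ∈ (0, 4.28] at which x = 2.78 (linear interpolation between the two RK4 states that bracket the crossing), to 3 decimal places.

t=0.000: state=(1.050)
step 1 (dt=0.02): k1=(1.295), k2=(1.307), k3=(1.307), k4=(1.318); state += dt/6·(k1+2k2+2k3+k4)
t=0.020: state=(1.076)
t=0.040: state=(1.103)
t=0.060: state=(1.130)
continuing one RK4 step at a time; state shown every 10 steps (Δt=0.2):
t=0.200: state=(1.332)
t=0.400: state=(1.655)
t=0.600: state=(2.010)
t=0.800: state=(2.382)
t=1.000: state=(2.753)
next step: t=1.020: state=(2.789) — x has crossed 2.78
linear interpolation between t=1.000 (2.75280) and t=1.020 (2.78916) → t≈1.015

t = 1.015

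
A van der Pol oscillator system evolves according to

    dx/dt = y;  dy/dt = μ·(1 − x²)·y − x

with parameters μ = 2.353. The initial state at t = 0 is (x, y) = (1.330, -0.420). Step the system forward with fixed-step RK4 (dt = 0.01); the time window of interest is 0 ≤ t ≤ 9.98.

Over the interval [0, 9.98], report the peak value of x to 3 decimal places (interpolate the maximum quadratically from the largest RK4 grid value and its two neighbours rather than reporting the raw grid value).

max x = 2.022

t=0.000: state=(1.330, -0.420)
step 1 (dt=0.01): k1=(-0.420, -0.570), k2=(-0.423, -0.568), k3=(-0.423, -0.568), k4=(-0.426, -0.567); state += dt/6·(k1+2k2+2k3+k4)
t=0.010: state=(1.326, -0.426)
t=0.020: state=(1.321, -0.431)
t=0.030: state=(1.317, -0.437)
continuing one RK4 step at a time; state shown every 50 steps (Δt=0.5):
t=0.500: state=(1.046, -0.741)
t=1.000: state=(0.503, -1.625)
t=1.500: state=(-0.960, -4.222)
t=2.000: state=(-2.014, -0.147)
t=2.500: state=(-1.930, 0.279)
t=3.000: state=(-1.777, 0.330)
t=3.500: state=(-1.598, 0.393)
t=4.000: state=(-1.376, 0.505)
t=4.500: state=(-1.070, 0.759)
t=5.000: state=(-0.527, 1.607)
t=5.500: state=(0.921, 4.249)
t=6.000: state=(2.017, 0.173)
t=6.500: state=(1.937, -0.277)
t=7.000: state=(1.785, -0.328)
t=7.500: state=(1.607, -0.390)
t=8.000: state=(1.388, -0.498)
t=8.500: state=(1.087, -0.741)
t=9.000: state=(0.563, -1.536)
t=9.500: state=(-0.825, -4.216)
t=9.980: state=(-2.006, -0.334)
largest grid value and its neighbours: x(6.060)=2.02178, x(6.070)=2.02181, x(6.080)=2.02164
parabola through these three points peaks at t≈6.067 with x≈2.02182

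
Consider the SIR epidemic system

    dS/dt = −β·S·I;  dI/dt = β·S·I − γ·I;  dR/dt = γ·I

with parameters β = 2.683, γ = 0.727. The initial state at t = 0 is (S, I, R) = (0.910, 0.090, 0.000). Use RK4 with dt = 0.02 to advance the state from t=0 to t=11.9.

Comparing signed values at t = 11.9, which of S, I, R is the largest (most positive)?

largest component: R

t=0.000: state=(0.910, 0.090, 0.000)
step 1 (dt=0.02): k1=(-0.220, 0.154, 0.065), k2=(-0.223, 0.156, 0.067), k3=(-0.223, 0.156, 0.067), k4=(-0.226, 0.159, 0.068); state += dt/6·(k1+2k2+2k3+k4)
t=0.020: state=(0.906, 0.093, 0.001)
t=0.040: state=(0.901, 0.096, 0.003)
t=0.060: state=(0.896, 0.100, 0.004)
continuing one RK4 step at a time; state shown every 25 steps (Δt=0.5):
t=0.500: state=(0.757, 0.193, 0.050)
t=1.000: state=(0.535, 0.321, 0.144)
t=1.500: state=(0.328, 0.396, 0.277)
t=2.000: state=(0.193, 0.387, 0.421)
t=2.500: state=(0.119, 0.329, 0.552)
t=3.000: state=(0.080, 0.261, 0.659)
t=3.500: state=(0.059, 0.199, 0.742)
t=4.000: state=(0.047, 0.148, 0.805)
t=4.500: state=(0.039, 0.109, 0.852)
t=5.000: state=(0.035, 0.080, 0.886)
t=5.500: state=(0.032, 0.058, 0.910)
t=6.000: state=(0.030, 0.042, 0.928)
t=6.500: state=(0.028, 0.030, 0.941)
t=7.000: state=(0.027, 0.022, 0.951)
t=7.500: state=(0.027, 0.016, 0.958)
t=8.000: state=(0.026, 0.011, 0.963)
t=8.500: state=(0.026, 0.008, 0.966)
t=9.000: state=(0.026, 0.006, 0.969)
t=9.500: state=(0.025, 0.004, 0.970)
t=10.000: state=(0.025, 0.003, 0.972)
t=10.500: state=(0.025, 0.002, 0.973)
t=11.000: state=(0.025, 0.002, 0.973)
t=11.500: state=(0.025, 0.001, 0.974)
t=11.900: state=(0.025, 0.001, 0.974)
compare at T: S=0.025, I=0.001, R=0.974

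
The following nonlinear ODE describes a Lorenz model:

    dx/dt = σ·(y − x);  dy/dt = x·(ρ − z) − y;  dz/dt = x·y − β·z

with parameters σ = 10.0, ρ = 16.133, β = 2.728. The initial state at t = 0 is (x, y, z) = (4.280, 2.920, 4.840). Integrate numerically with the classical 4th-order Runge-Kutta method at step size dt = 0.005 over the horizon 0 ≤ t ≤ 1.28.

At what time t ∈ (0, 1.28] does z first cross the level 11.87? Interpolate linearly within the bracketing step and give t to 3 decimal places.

t=0.000: state=(4.280, 2.920, 4.840)
step 1 (dt=0.005): k1=(-13.600, 45.414, -0.706), k2=(-12.125, 44.924, -0.318), k3=(-12.174, 44.963, -0.315), k4=(-10.743, 44.508, 0.069); state += dt/6·(k1+2k2+2k3+k4)
t=0.005: state=(4.219, 3.145, 4.838)
t=0.010: state=(4.172, 3.365, 4.841)
t=0.015: state=(4.138, 3.582, 4.847)
continuing one RK4 step at a time; state shown every 10 steps (Δt=0.05):
t=0.050: state=(4.205, 5.054, 5.003)
t=0.100: state=(4.993, 7.209, 5.679)
t=0.150: state=(6.357, 9.540, 7.183)
t=0.200: state=(8.097, 11.762, 9.901)
t=0.225: state=(9.009, 12.592, 11.775)
next step: t=0.230: state=(9.187, 12.718, 12.187) — z has crossed 11.87
linear interpolation between t=0.225 (11.77464) and t=0.230 (12.18700) → t≈0.226

t = 0.226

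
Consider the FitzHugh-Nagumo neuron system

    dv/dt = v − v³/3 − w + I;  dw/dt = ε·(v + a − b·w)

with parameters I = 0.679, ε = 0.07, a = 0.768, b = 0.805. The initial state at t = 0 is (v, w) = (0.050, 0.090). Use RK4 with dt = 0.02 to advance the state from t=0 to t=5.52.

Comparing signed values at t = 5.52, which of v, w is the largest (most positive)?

largest component: v

t=0.000: state=(0.050, 0.090)
step 1 (dt=0.02): k1=(0.639, 0.052), k2=(0.645, 0.053), k3=(0.645, 0.053), k4=(0.651, 0.053); state += dt/6·(k1+2k2+2k3+k4)
t=0.020: state=(0.063, 0.091)
t=0.040: state=(0.076, 0.092)
t=0.060: state=(0.089, 0.093)
continuing one RK4 step at a time; state shown every 10 steps (Δt=0.2):
t=0.200: state=(0.190, 0.101)
t=0.400: state=(0.357, 0.115)
t=0.600: state=(0.553, 0.130)
t=0.800: state=(0.773, 0.149)
t=1.000: state=(1.007, 0.170)
t=1.200: state=(1.236, 0.195)
t=1.400: state=(1.437, 0.222)
t=1.600: state=(1.595, 0.251)
t=1.800: state=(1.706, 0.282)
t=2.000: state=(1.777, 0.314)
t=2.200: state=(1.818, 0.346)
t=2.400: state=(1.839, 0.378)
t=2.600: state=(1.847, 0.411)
t=2.800: state=(1.847, 0.442)
t=3.000: state=(1.841, 0.474)
t=3.200: state=(1.833, 0.505)
t=3.400: state=(1.823, 0.535)
t=3.600: state=(1.812, 0.565)
t=3.800: state=(1.800, 0.595)
t=4.000: state=(1.788, 0.624)
t=4.200: state=(1.775, 0.652)
t=4.400: state=(1.763, 0.680)
t=4.600: state=(1.750, 0.708)
t=4.800: state=(1.737, 0.735)
t=5.000: state=(1.724, 0.761)
t=5.200: state=(1.711, 0.787)
t=5.400: state=(1.697, 0.813)
t=5.520: state=(1.689, 0.828)
compare at T: v=1.689, w=0.828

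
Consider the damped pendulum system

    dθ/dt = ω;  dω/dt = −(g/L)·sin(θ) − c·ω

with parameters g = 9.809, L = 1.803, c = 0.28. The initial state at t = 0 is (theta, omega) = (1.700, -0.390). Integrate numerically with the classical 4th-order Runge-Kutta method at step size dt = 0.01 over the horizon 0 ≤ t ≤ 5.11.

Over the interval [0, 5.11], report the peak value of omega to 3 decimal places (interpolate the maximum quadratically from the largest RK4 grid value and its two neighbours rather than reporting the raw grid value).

max omega = 2.613

t=0.000: state=(1.700, -0.390)
step 1 (dt=0.01): k1=(-0.390, -5.286), k2=(-0.416, -5.280), k3=(-0.416, -5.280), k4=(-0.443, -5.274); state += dt/6·(k1+2k2+2k3+k4)
t=0.010: state=(1.696, -0.443)
t=0.020: state=(1.691, -0.495)
t=0.030: state=(1.686, -0.548)
continuing one RK4 step at a time; state shown every 20 steps (Δt=0.2):
t=0.200: state=(1.518, -1.424)
t=0.400: state=(1.136, -2.370)
t=0.600: state=(0.588, -3.040)
t=0.800: state=(-0.043, -3.154)
t=1.000: state=(-0.630, -2.626)
t=1.200: state=(-1.065, -1.684)
t=1.400: state=(-1.295, -0.608)
t=1.600: state=(-1.310, 0.450)
t=1.800: state=(-1.121, 1.422)
t=2.000: state=(-0.754, 2.199)
t=2.200: state=(-0.267, 2.595)
t=2.400: state=(0.248, 2.459)
t=2.600: state=(0.684, 1.842)
t=2.800: state=(0.967, 0.955)
t=3.000: state=(1.062, -0.004)
t=3.200: state=(0.968, -0.911)
t=3.400: state=(0.708, -1.654)
t=3.600: state=(0.327, -2.089)
t=3.800: state=(-0.098, -2.093)
t=4.000: state=(-0.481, -1.670)
t=4.200: state=(-0.747, -0.960)
t=4.400: state=(-0.857, -0.137)
t=4.600: state=(-0.804, 0.661)
t=4.800: state=(-0.602, 1.316)
t=5.000: state=(-0.295, 1.707)
t=5.110: state=(-0.103, 1.771)
largest grid value and its neighbours: omega(2.240)=2.61248, omega(2.250)=2.61326, omega(2.260)=2.61264
parabola through these three points peaks at t≈2.251 with omega≈2.61327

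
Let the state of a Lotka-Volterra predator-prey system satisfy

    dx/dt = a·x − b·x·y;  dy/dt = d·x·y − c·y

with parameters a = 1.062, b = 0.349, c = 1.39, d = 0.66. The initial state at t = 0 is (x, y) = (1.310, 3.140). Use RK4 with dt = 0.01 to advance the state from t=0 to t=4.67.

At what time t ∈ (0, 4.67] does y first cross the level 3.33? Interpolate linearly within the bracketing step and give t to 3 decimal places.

t = 3.103

t=0.000: state=(1.310, 3.140)
step 1 (dt=0.01): k1=(-0.044, -1.650), k2=(-0.041, -1.646), k3=(-0.041, -1.646), k4=(-0.037, -1.642); state += dt/6·(k1+2k2+2k3+k4)
t=0.010: state=(1.310, 3.124)
t=0.020: state=(1.309, 3.107)
t=0.030: state=(1.309, 3.091)
continuing one RK4 step at a time; state shown every 20 steps (Δt=0.2):
t=0.200: state=(1.316, 2.827)
t=0.400: state=(1.349, 2.552)
t=0.600: state=(1.408, 2.317)
t=0.800: state=(1.491, 2.124)
t=1.000: state=(1.599, 1.972)
t=1.200: state=(1.730, 1.860)
t=1.400: state=(1.884, 1.788)
t=1.600: state=(2.059, 1.756)
t=1.800: state=(2.253, 1.767)
t=2.000: state=(2.458, 1.826)
t=2.200: state=(2.666, 1.940)
t=2.400: state=(2.863, 2.116)
t=2.600: state=(3.029, 2.366)
t=2.800: state=(3.141, 2.694)
t=3.000: state=(3.175, 3.099)
t=3.100: state=(3.156, 3.324)
next step: t=3.110: state=(3.153, 3.347) — y has crossed 3.33
linear interpolation between t=3.100 (3.32362) and t=3.110 (3.34671) → t≈3.103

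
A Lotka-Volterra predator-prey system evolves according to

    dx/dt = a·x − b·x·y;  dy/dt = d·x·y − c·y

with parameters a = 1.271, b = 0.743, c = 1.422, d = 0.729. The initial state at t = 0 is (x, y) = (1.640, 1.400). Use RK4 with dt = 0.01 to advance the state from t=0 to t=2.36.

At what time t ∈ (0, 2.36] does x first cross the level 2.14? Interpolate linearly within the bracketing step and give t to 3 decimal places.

t = 0.928

t=0.000: state=(1.640, 1.400)
step 1 (dt=0.01): k1=(0.379, -0.317), k2=(0.381, -0.315), k3=(0.381, -0.315), k4=(0.383, -0.312); state += dt/6·(k1+2k2+2k3+k4)
t=0.010: state=(1.644, 1.397)
t=0.020: state=(1.648, 1.394)
t=0.030: state=(1.652, 1.391)
continuing one RK4 step at a time; state shown every 10 steps (Δt=0.1):
t=0.100: state=(1.680, 1.371)
t=0.200: state=(1.725, 1.346)
t=0.300: state=(1.774, 1.326)
t=0.400: state=(1.826, 1.312)
t=0.500: state=(1.882, 1.303)
t=0.600: state=(1.940, 1.299)
t=0.700: state=(2.000, 1.301)
t=0.800: state=(2.061, 1.308)
t=0.900: state=(2.123, 1.322)
t=0.920: state=(2.135, 1.325)
next step: t=0.930: state=(2.141, 1.327) — x has crossed 2.14
linear interpolation between t=0.920 (2.13521) and t=0.930 (2.14132) → t≈0.928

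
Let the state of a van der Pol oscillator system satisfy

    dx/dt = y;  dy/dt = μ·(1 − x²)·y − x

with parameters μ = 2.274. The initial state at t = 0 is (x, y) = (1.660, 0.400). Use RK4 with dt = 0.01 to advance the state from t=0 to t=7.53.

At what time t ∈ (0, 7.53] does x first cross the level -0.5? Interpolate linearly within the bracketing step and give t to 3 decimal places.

t=0.000: state=(1.660, 0.400)
step 1 (dt=0.01): k1=(0.400, -3.257), k2=(0.384, -3.200), k3=(0.384, -3.201), k4=(0.368, -3.144); state += dt/6·(k1+2k2+2k3+k4)
t=0.010: state=(1.664, 0.368)
t=0.020: state=(1.667, 0.337)
t=0.030: state=(1.671, 0.307)
continuing one RK4 step at a time; state shown every 25 steps (Δt=0.25):
t=0.250: state=(1.684, -0.120)
t=0.500: state=(1.627, -0.308)
t=0.750: state=(1.538, -0.399)
t=1.000: state=(1.429, -0.473)
t=1.250: state=(1.300, -0.562)
t=1.500: state=(1.145, -0.692)
t=1.750: state=(0.947, -0.911)
t=2.000: state=(0.673, -1.326)
t=2.250: state=(0.247, -2.195)
t=2.500: state=(-0.488, -3.744)
next step: t=2.510: state=(-0.525, -3.803) — x has crossed -0.5
linear interpolation between t=2.500 (-0.48770) and t=2.510 (-0.52544) → t≈2.503

t = 2.503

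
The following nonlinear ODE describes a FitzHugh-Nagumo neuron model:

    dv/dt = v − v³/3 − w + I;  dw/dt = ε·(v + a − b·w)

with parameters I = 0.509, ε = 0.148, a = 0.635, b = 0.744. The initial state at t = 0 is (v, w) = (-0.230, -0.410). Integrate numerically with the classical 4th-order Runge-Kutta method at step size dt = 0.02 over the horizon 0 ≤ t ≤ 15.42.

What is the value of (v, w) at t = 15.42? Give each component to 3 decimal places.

t=0.000: state=(-0.230, -0.410)
step 1 (dt=0.02): k1=(0.693, 0.105), k2=(0.699, 0.106), k3=(0.699, 0.106), k4=(0.704, 0.107); state += dt/6·(k1+2k2+2k3+k4)
t=0.020: state=(-0.216, -0.408)
t=0.040: state=(-0.202, -0.406)
t=0.060: state=(-0.187, -0.404)
continuing one RK4 step at a time; state shown every 25 steps (Δt=0.5):
t=0.500: state=(0.199, -0.344)
t=1.000: state=(0.822, -0.244)
t=1.500: state=(1.465, -0.102)
t=2.000: state=(1.790, 0.069)
t=2.500: state=(1.854, 0.243)
t=3.000: state=(1.824, 0.408)
t=3.500: state=(1.767, 0.562)
t=4.000: state=(1.702, 0.702)
t=4.500: state=(1.633, 0.830)
t=5.000: state=(1.562, 0.946)
t=5.500: state=(1.488, 1.051)
t=6.000: state=(1.410, 1.145)
t=6.500: state=(1.327, 1.228)
t=7.000: state=(1.238, 1.300)
t=7.500: state=(1.140, 1.362)
t=8.000: state=(1.030, 1.413)
t=8.500: state=(0.899, 1.452)
t=9.000: state=(0.738, 1.479)
t=9.500: state=(0.523, 1.492)
t=10.000: state=(0.211, 1.485)
t=10.500: state=(-0.277, 1.450)
t=11.000: state=(-0.986, 1.373)
t=11.500: state=(-1.635, 1.249)
t=12.000: state=(-1.896, 1.098)
t=12.500: state=(-1.929, 0.947)
t=13.000: state=(-1.898, 0.804)
t=13.500: state=(-1.851, 0.671)
t=14.000: state=(-1.800, 0.550)
t=14.500: state=(-1.748, 0.438)
t=15.000: state=(-1.696, 0.337)
t=15.420: state=(-1.653, 0.258)

(v, w) = (-1.653, 0.258)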